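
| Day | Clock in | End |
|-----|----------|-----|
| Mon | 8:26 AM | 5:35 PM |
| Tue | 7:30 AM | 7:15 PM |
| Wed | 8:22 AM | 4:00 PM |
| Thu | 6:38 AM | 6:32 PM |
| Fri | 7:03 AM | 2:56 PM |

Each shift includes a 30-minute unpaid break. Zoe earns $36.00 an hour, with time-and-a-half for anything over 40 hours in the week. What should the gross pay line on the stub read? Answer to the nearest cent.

$1754.10

Mon: 8:26 AM–5:35 PM = 9 h 9 min; less 30 min break → 8 h 39 min
Tue: 7:30 AM–7:15 PM = 11 h 45 min; less 30 min break → 11 h 15 min
Wed: 8:22 AM–4:00 PM = 7 h 38 min; less 30 min break → 7 h 8 min
Thu: 6:38 AM–6:32 PM = 11 h 54 min; less 30 min break → 11 h 24 min
Fri: 7:03 AM–2:56 PM = 7 h 53 min; less 30 min break → 7 h 23 min
Total worked: 45 h 49 min = 2749 min.
Regular 40 h 0 min = 2400 min at $36.00/h; overtime 5 h 49 min = 349 min at $54.00/h.
Pay = (2400 × $36.00 + 349 × $54.00) ÷ 60 = $1754.10.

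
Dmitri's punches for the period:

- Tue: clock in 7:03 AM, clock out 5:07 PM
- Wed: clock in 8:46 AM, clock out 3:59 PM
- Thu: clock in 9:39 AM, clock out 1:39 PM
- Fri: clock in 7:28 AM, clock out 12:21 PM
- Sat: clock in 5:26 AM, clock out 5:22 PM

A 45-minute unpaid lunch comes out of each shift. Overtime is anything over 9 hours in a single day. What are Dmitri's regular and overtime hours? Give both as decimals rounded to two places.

Regular 31.85 hours, overtime 2.50 hours

Tue: 7:03 AM–5:07 PM = 10 h 4 min; less 45 min break → 9 h 19 min
Wed: 8:46 AM–3:59 PM = 7 h 13 min; less 45 min break → 6 h 28 min
Thu: 9:39 AM–1:39 PM = 4 h 0 min; less 45 min break → 3 h 15 min
Fri: 7:28 AM–12:21 PM = 4 h 53 min; less 45 min break → 4 h 8 min
Sat: 5:26 AM–5:22 PM = 11 h 56 min; less 45 min break → 11 h 11 min
Tue reg 9 h 0 min / OT 0 h 19 min; Wed reg 6 h 28 min / OT 0 h 0 min; Thu reg 3 h 15 min / OT 0 h 0 min; Fri reg 4 h 8 min / OT 0 h 0 min; Sat reg 9 h 0 min / OT 2 h 11 min.
Totals: regular 31 h 51 min, overtime 2 h 30 min.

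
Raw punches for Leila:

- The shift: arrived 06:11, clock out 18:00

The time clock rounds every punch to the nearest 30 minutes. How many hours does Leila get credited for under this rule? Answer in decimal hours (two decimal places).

12.00 hours

The shift: in 06:11→06:00, out 18:00→18:00; 12 h 0 min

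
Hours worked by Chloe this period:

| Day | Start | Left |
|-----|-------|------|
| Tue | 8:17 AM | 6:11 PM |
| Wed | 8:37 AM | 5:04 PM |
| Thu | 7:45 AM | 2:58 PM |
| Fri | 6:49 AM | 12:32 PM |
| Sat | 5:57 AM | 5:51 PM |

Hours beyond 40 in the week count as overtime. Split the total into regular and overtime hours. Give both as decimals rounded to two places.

Tue: 8:17 AM–6:11 PM = 9 h 54 min
Wed: 8:37 AM–5:04 PM = 8 h 27 min
Thu: 7:45 AM–2:58 PM = 7 h 13 min
Fri: 6:49 AM–12:32 PM = 5 h 43 min
Sat: 5:57 AM–5:51 PM = 11 h 54 min
Total worked: 43 h 11 min = 43.18 h.
Threshold 40 h → overtime 3 h 11 min, regular 40 h 0 min.

Regular 40.00 hours, overtime 3.18 hours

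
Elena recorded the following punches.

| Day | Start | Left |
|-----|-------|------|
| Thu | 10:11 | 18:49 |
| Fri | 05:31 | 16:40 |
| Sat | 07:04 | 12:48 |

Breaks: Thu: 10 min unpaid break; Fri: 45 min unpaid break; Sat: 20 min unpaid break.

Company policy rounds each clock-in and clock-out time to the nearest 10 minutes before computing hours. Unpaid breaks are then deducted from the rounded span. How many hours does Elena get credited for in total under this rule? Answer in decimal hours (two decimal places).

Thu: in 10:11→10:10, out 18:49→18:50; 8 h 40 min − 10 min = 8 h 30 min
Fri: in 05:31→05:30, out 16:40→16:40; 11 h 10 min − 45 min = 10 h 25 min
Sat: in 07:04→07:00, out 12:48→12:50; 5 h 50 min − 20 min = 5 h 30 min
Total credited: 24 h 25 min.

24.42 hours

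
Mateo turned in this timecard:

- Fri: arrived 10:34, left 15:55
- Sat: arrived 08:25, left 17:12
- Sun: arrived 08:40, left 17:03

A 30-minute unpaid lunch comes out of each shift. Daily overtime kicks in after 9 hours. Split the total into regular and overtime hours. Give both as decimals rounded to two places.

Regular 21.02 hours, overtime 0.00 hours

Fri: 10:34–15:55 = 5 h 21 min; less 30 min break → 4 h 51 min
Sat: 08:25–17:12 = 8 h 47 min; less 30 min break → 8 h 17 min
Sun: 08:40–17:03 = 8 h 23 min; less 30 min break → 7 h 53 min
Fri reg 4 h 51 min / OT 0 h 0 min; Sat reg 8 h 17 min / OT 0 h 0 min; Sun reg 7 h 53 min / OT 0 h 0 min.
Totals: regular 21 h 1 min, overtime 0 h 0 min.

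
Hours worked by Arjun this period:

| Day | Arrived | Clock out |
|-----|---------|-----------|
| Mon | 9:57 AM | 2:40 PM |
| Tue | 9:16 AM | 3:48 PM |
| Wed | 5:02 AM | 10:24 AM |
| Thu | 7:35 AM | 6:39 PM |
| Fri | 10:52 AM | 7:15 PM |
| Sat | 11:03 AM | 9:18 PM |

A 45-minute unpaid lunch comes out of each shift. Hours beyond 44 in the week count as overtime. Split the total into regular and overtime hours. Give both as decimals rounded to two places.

Mon: 9:57 AM–2:40 PM = 4 h 43 min; less 45 min break → 3 h 58 min
Tue: 9:16 AM–3:48 PM = 6 h 32 min; less 45 min break → 5 h 47 min
Wed: 5:02 AM–10:24 AM = 5 h 22 min; less 45 min break → 4 h 37 min
Thu: 7:35 AM–6:39 PM = 11 h 4 min; less 45 min break → 10 h 19 min
Fri: 10:52 AM–7:15 PM = 8 h 23 min; less 45 min break → 7 h 38 min
Sat: 11:03 AM–9:18 PM = 10 h 15 min; less 45 min break → 9 h 30 min
Total worked: 41 h 49 min = 41.82 h.
Threshold 44 h → overtime 0 h 0 min, regular 41 h 49 min.

Regular 41.82 hours, overtime 0.00 hours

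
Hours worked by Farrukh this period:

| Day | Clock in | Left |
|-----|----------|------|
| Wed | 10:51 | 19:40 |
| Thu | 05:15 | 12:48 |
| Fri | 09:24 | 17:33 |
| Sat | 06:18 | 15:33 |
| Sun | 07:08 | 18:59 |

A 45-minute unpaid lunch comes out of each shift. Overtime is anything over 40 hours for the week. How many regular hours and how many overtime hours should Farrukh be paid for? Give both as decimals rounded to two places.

Regular 40.00 hours, overtime 1.87 hours

Wed: 10:51–19:40 = 8 h 49 min; less 45 min break → 8 h 4 min
Thu: 05:15–12:48 = 7 h 33 min; less 45 min break → 6 h 48 min
Fri: 09:24–17:33 = 8 h 9 min; less 45 min break → 7 h 24 min
Sat: 06:18–15:33 = 9 h 15 min; less 45 min break → 8 h 30 min
Sun: 07:08–18:59 = 11 h 51 min; less 45 min break → 11 h 6 min
Total worked: 41 h 52 min = 41.87 h.
Threshold 40 h → overtime 1 h 52 min, regular 40 h 0 min.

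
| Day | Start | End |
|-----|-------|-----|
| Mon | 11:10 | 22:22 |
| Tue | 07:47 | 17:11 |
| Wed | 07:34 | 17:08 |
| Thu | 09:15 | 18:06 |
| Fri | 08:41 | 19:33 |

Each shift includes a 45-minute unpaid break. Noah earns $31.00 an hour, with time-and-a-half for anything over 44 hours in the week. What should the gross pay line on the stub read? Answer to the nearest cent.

$1463.20

Mon: 11:10–22:22 = 11 h 12 min; less 45 min break → 10 h 27 min
Tue: 07:47–17:11 = 9 h 24 min; less 45 min break → 8 h 39 min
Wed: 07:34–17:08 = 9 h 34 min; less 45 min break → 8 h 49 min
Thu: 09:15–18:06 = 8 h 51 min; less 45 min break → 8 h 6 min
Fri: 08:41–19:33 = 10 h 52 min; less 45 min break → 10 h 7 min
Total worked: 46 h 8 min = 2768 min.
Regular 44 h 0 min = 2640 min at $31.00/h; overtime 2 h 8 min = 128 min at $46.50/h.
Pay = (2640 × $31.00 + 128 × $46.50) ÷ 60 = $1463.20.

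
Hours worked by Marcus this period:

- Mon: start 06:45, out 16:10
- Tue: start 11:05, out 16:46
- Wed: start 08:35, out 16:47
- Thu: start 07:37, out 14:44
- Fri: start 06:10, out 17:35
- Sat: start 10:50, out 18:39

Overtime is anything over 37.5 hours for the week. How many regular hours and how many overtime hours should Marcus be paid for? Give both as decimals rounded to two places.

Mon: 06:45–16:10 = 9 h 25 min
Tue: 11:05–16:46 = 5 h 41 min
Wed: 08:35–16:47 = 8 h 12 min
Thu: 07:37–14:44 = 7 h 7 min
Fri: 06:10–17:35 = 11 h 25 min
Sat: 10:50–18:39 = 7 h 49 min
Total worked: 49 h 39 min = 49.65 h.
Threshold 37.5 h → overtime 12 h 9 min, regular 37 h 30 min.

Regular 37.50 hours, overtime 12.15 hours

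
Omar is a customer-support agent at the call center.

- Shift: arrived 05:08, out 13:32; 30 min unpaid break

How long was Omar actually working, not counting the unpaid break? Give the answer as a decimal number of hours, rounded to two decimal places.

Shift: 05:08–13:32 = 8 h 24 min; less 30 min break → 7 h 54 min

7.90 hours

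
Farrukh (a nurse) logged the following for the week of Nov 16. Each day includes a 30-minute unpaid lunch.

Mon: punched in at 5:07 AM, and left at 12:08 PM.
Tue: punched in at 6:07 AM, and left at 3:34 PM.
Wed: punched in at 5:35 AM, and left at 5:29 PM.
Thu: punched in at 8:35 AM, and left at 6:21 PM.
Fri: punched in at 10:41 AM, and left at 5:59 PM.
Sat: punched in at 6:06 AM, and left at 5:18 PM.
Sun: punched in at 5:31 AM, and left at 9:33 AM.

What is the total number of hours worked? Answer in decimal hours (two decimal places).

Mon: 5:07 AM–12:08 PM = 7 h 1 min; less 30 min break → 6 h 31 min
Tue: 6:07 AM–3:34 PM = 9 h 27 min; less 30 min break → 8 h 57 min
Wed: 5:35 AM–5:29 PM = 11 h 54 min; less 30 min break → 11 h 24 min
Thu: 8:35 AM–6:21 PM = 9 h 46 min; less 30 min break → 9 h 16 min
Fri: 10:41 AM–5:59 PM = 7 h 18 min; less 30 min break → 6 h 48 min
Sat: 6:06 AM–5:18 PM = 11 h 12 min; less 30 min break → 10 h 42 min
Sun: 5:31 AM–9:33 AM = 4 h 2 min; less 30 min break → 3 h 32 min
Total: 6 h 31 min + 8 h 57 min + 11 h 24 min + 9 h 16 min + 6 h 48 min + 10 h 42 min + 3 h 32 min = 57 h 10 min.

57.17 hours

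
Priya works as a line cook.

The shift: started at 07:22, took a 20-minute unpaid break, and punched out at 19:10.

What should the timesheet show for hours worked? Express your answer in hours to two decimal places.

The shift: 07:22–19:10 = 11 h 48 min; less 20 min break → 11 h 28 min

11.47 hours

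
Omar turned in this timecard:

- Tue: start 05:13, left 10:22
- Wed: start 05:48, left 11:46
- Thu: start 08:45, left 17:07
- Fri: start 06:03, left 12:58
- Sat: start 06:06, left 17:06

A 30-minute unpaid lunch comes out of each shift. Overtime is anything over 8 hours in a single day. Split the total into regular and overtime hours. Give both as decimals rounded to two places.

Tue: 05:13–10:22 = 5 h 9 min; less 30 min break → 4 h 39 min
Wed: 05:48–11:46 = 5 h 58 min; less 30 min break → 5 h 28 min
Thu: 08:45–17:07 = 8 h 22 min; less 30 min break → 7 h 52 min
Fri: 06:03–12:58 = 6 h 55 min; less 30 min break → 6 h 25 min
Sat: 06:06–17:06 = 11 h 0 min; less 30 min break → 10 h 30 min
Tue reg 4 h 39 min / OT 0 h 0 min; Wed reg 5 h 28 min / OT 0 h 0 min; Thu reg 7 h 52 min / OT 0 h 0 min; Fri reg 6 h 25 min / OT 0 h 0 min; Sat reg 8 h 0 min / OT 2 h 30 min.
Totals: regular 32 h 24 min, overtime 2 h 30 min.

Regular 32.40 hours, overtime 2.50 hours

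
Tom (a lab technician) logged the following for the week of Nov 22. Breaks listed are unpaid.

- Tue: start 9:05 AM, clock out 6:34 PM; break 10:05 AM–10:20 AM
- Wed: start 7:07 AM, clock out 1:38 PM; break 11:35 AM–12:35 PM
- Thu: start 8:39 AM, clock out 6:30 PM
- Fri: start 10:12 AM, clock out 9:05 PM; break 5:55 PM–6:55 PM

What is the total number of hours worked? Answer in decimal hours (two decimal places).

Tue: 9:05 AM–6:34 PM = 9 h 29 min; less 15 min break → 9 h 14 min
Wed: 7:07 AM–1:38 PM = 6 h 31 min; less 60 min break → 5 h 31 min
Thu: 8:39 AM–6:30 PM = 9 h 51 min
Fri: 10:12 AM–9:05 PM = 10 h 53 min; less 60 min break → 9 h 53 min
Total: 9 h 14 min + 5 h 31 min + 9 h 51 min + 9 h 53 min = 34 h 29 min.

34.48 hours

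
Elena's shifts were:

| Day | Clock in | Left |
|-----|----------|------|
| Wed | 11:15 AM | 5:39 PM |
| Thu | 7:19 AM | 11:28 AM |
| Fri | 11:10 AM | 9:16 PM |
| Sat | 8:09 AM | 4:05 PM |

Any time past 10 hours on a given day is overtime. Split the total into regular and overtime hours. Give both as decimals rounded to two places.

Regular 28.48 hours, overtime 0.10 hours

Wed: 11:15 AM–5:39 PM = 6 h 24 min
Thu: 7:19 AM–11:28 AM = 4 h 9 min
Fri: 11:10 AM–9:16 PM = 10 h 6 min
Sat: 8:09 AM–4:05 PM = 7 h 56 min
Wed reg 6 h 24 min / OT 0 h 0 min; Thu reg 4 h 9 min / OT 0 h 0 min; Fri reg 10 h 0 min / OT 0 h 6 min; Sat reg 7 h 56 min / OT 0 h 0 min.
Totals: regular 28 h 29 min, overtime 0 h 6 min.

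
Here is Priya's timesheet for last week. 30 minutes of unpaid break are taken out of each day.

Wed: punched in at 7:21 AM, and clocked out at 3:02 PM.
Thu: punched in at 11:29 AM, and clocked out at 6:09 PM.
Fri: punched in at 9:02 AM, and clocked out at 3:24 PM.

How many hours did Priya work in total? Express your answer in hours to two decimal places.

Wed: 7:21 AM–3:02 PM = 7 h 41 min; less 30 min break → 7 h 11 min
Thu: 11:29 AM–6:09 PM = 6 h 40 min; less 30 min break → 6 h 10 min
Fri: 9:02 AM–3:24 PM = 6 h 22 min; less 30 min break → 5 h 52 min
Total: 7 h 11 min + 6 h 10 min + 5 h 52 min = 19 h 13 min.

19.22 hours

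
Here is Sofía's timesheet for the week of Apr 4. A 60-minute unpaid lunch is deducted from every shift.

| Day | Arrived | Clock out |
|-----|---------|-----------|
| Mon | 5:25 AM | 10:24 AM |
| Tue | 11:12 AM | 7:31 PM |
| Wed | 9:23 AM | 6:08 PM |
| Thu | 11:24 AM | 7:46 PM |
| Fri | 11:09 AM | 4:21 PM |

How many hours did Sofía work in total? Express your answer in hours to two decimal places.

30.62 hours

Mon: 5:25 AM–10:24 AM = 4 h 59 min; less 60 min break → 3 h 59 min
Tue: 11:12 AM–7:31 PM = 8 h 19 min; less 60 min break → 7 h 19 min
Wed: 9:23 AM–6:08 PM = 8 h 45 min; less 60 min break → 7 h 45 min
Thu: 11:24 AM–7:46 PM = 8 h 22 min; less 60 min break → 7 h 22 min
Fri: 11:09 AM–4:21 PM = 5 h 12 min; less 60 min break → 4 h 12 min
Total: 3 h 59 min + 7 h 19 min + 7 h 45 min + 7 h 22 min + 4 h 12 min = 30 h 37 min.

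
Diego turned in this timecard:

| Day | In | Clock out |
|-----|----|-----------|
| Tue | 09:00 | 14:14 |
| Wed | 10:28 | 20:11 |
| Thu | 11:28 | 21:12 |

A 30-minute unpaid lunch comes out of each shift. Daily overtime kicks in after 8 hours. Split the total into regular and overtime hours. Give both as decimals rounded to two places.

Tue: 09:00–14:14 = 5 h 14 min; less 30 min break → 4 h 44 min
Wed: 10:28–20:11 = 9 h 43 min; less 30 min break → 9 h 13 min
Thu: 11:28–21:12 = 9 h 44 min; less 30 min break → 9 h 14 min
Tue reg 4 h 44 min / OT 0 h 0 min; Wed reg 8 h 0 min / OT 1 h 13 min; Thu reg 8 h 0 min / OT 1 h 14 min.
Totals: regular 20 h 44 min, overtime 2 h 27 min.

Regular 20.73 hours, overtime 2.45 hours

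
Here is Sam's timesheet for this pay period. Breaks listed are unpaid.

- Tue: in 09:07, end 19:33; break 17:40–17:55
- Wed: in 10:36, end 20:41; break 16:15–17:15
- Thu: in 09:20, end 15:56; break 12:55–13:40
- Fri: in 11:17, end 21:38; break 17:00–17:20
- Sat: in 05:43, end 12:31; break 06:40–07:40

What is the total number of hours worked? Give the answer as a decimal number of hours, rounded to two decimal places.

Tue: 09:07–19:33 = 10 h 26 min; less 15 min break → 10 h 11 min
Wed: 10:36–20:41 = 10 h 5 min; less 60 min break → 9 h 5 min
Thu: 09:20–15:56 = 6 h 36 min; less 45 min break → 5 h 51 min
Fri: 11:17–21:38 = 10 h 21 min; less 20 min break → 10 h 1 min
Sat: 05:43–12:31 = 6 h 48 min; less 60 min break → 5 h 48 min
Total: 10 h 11 min + 9 h 5 min + 5 h 51 min + 10 h 1 min + 5 h 48 min = 40 h 56 min.

40.93 hours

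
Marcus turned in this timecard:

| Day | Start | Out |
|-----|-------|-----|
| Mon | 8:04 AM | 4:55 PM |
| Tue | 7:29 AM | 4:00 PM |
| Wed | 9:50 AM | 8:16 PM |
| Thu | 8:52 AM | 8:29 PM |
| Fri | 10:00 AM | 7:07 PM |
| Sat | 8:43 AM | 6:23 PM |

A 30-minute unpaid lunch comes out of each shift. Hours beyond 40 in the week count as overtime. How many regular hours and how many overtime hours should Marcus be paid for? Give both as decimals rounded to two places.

Regular 40.00 hours, overtime 15.20 hours

Mon: 8:04 AM–4:55 PM = 8 h 51 min; less 30 min break → 8 h 21 min
Tue: 7:29 AM–4:00 PM = 8 h 31 min; less 30 min break → 8 h 1 min
Wed: 9:50 AM–8:16 PM = 10 h 26 min; less 30 min break → 9 h 56 min
Thu: 8:52 AM–8:29 PM = 11 h 37 min; less 30 min break → 11 h 7 min
Fri: 10:00 AM–7:07 PM = 9 h 7 min; less 30 min break → 8 h 37 min
Sat: 8:43 AM–6:23 PM = 9 h 40 min; less 30 min break → 9 h 10 min
Total worked: 55 h 12 min = 55.20 h.
Threshold 40 h → overtime 15 h 12 min, regular 40 h 0 min.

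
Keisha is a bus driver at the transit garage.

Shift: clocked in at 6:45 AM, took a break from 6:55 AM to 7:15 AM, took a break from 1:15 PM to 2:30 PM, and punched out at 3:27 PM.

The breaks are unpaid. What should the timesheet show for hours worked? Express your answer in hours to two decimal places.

Shift: 6:45 AM–3:27 PM = 8 h 42 min; less 95 min break → 7 h 7 min

7.12 hours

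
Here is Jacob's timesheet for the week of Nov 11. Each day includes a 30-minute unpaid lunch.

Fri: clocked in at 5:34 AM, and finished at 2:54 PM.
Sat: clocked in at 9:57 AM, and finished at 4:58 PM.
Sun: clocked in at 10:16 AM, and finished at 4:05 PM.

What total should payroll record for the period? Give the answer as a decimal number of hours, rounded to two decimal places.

20.67 hours

Fri: 5:34 AM–2:54 PM = 9 h 20 min; less 30 min break → 8 h 50 min
Sat: 9:57 AM–4:58 PM = 7 h 1 min; less 30 min break → 6 h 31 min
Sun: 10:16 AM–4:05 PM = 5 h 49 min; less 30 min break → 5 h 19 min
Total: 8 h 50 min + 6 h 31 min + 5 h 19 min = 20 h 40 min.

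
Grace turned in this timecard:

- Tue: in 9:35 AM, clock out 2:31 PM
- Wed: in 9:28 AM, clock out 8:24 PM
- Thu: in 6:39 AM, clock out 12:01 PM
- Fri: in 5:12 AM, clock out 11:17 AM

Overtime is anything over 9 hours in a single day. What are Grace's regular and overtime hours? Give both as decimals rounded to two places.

Tue: 9:35 AM–2:31 PM = 4 h 56 min
Wed: 9:28 AM–8:24 PM = 10 h 56 min
Thu: 6:39 AM–12:01 PM = 5 h 22 min
Fri: 5:12 AM–11:17 AM = 6 h 5 min
Tue reg 4 h 56 min / OT 0 h 0 min; Wed reg 9 h 0 min / OT 1 h 56 min; Thu reg 5 h 22 min / OT 0 h 0 min; Fri reg 6 h 5 min / OT 0 h 0 min.
Totals: regular 25 h 23 min, overtime 1 h 56 min.

Regular 25.38 hours, overtime 1.93 hours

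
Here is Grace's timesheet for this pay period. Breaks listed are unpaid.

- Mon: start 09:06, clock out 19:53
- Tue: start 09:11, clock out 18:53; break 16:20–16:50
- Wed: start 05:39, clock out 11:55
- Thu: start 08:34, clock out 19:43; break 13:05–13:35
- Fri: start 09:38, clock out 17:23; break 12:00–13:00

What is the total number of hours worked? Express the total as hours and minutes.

43 h 39 min

Mon: 09:06–19:53 = 10 h 47 min
Tue: 09:11–18:53 = 9 h 42 min; less 30 min break → 9 h 12 min
Wed: 05:39–11:55 = 6 h 16 min
Thu: 08:34–19:43 = 11 h 9 min; less 30 min break → 10 h 39 min
Fri: 09:38–17:23 = 7 h 45 min; less 60 min break → 6 h 45 min
Total: 10 h 47 min + 9 h 12 min + 6 h 16 min + 10 h 39 min + 6 h 45 min = 43 h 39 min.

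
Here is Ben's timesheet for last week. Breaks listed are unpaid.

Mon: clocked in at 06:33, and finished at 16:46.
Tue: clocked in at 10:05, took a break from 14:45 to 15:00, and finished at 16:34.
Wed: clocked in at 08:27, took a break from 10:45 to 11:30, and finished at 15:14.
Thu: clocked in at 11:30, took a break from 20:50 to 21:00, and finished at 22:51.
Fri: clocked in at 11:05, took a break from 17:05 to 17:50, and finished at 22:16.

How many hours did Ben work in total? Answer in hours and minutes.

44 h 6 min

Mon: 06:33–16:46 = 10 h 13 min
Tue: 10:05–16:34 = 6 h 29 min; less 15 min break → 6 h 14 min
Wed: 08:27–15:14 = 6 h 47 min; less 45 min break → 6 h 2 min
Thu: 11:30–22:51 = 11 h 21 min; less 10 min break → 11 h 11 min
Fri: 11:05–22:16 = 11 h 11 min; less 45 min break → 10 h 26 min
Total: 10 h 13 min + 6 h 14 min + 6 h 2 min + 11 h 11 min + 10 h 26 min = 44 h 6 min.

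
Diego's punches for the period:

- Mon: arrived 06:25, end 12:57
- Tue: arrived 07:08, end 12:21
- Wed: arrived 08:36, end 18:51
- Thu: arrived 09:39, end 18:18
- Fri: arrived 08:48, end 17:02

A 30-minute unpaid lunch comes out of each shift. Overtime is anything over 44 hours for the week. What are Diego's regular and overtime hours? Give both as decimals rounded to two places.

Mon: 06:25–12:57 = 6 h 32 min; less 30 min break → 6 h 2 min
Tue: 07:08–12:21 = 5 h 13 min; less 30 min break → 4 h 43 min
Wed: 08:36–18:51 = 10 h 15 min; less 30 min break → 9 h 45 min
Thu: 09:39–18:18 = 8 h 39 min; less 30 min break → 8 h 9 min
Fri: 08:48–17:02 = 8 h 14 min; less 30 min break → 7 h 44 min
Total worked: 36 h 23 min = 36.38 h.
Threshold 44 h → overtime 0 h 0 min, regular 36 h 23 min.

Regular 36.38 hours, overtime 0.00 hours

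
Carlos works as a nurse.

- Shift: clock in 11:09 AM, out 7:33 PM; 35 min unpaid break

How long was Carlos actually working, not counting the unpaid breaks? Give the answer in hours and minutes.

7 h 49 min

Shift: 11:09 AM–7:33 PM = 8 h 24 min; less 35 min break → 7 h 49 min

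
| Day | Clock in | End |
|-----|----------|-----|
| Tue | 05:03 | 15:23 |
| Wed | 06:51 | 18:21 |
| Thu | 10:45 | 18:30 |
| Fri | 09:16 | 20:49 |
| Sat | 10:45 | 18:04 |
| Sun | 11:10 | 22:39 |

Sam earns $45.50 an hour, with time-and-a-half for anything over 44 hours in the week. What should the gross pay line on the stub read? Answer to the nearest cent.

$3089.45

Tue: 05:03–15:23 = 10 h 20 min
Wed: 06:51–18:21 = 11 h 30 min
Thu: 10:45–18:30 = 7 h 45 min
Fri: 09:16–20:49 = 11 h 33 min
Sat: 10:45–18:04 = 7 h 19 min
Sun: 11:10–22:39 = 11 h 29 min
Total worked: 59 h 56 min = 3596 min.
Regular 44 h 0 min = 2640 min at $45.50/h; overtime 15 h 56 min = 956 min at $68.25/h.
Pay = (2640 × $45.50 + 956 × $68.25) ÷ 60 = $3089.45.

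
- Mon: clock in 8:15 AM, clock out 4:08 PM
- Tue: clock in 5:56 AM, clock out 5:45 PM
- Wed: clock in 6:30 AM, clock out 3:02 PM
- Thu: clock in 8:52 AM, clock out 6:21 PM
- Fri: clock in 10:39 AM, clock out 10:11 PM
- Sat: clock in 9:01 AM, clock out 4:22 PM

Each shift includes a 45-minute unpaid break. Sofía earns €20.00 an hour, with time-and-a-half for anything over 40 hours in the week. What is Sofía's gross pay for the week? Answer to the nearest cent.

Mon: 8:15 AM–4:08 PM = 7 h 53 min; less 45 min break → 7 h 8 min
Tue: 5:56 AM–5:45 PM = 11 h 49 min; less 45 min break → 11 h 4 min
Wed: 6:30 AM–3:02 PM = 8 h 32 min; less 45 min break → 7 h 47 min
Thu: 8:52 AM–6:21 PM = 9 h 29 min; less 45 min break → 8 h 44 min
Fri: 10:39 AM–10:11 PM = 11 h 32 min; less 45 min break → 10 h 47 min
Sat: 9:01 AM–4:22 PM = 7 h 21 min; less 45 min break → 6 h 36 min
Total worked: 52 h 6 min = 3126 min.
Regular 40 h 0 min = 2400 min at €20.00/h; overtime 12 h 6 min = 726 min at €30.00/h.
Pay = (2400 × €20.00 + 726 × €30.00) ÷ 60 = €1163.00.

€1163.00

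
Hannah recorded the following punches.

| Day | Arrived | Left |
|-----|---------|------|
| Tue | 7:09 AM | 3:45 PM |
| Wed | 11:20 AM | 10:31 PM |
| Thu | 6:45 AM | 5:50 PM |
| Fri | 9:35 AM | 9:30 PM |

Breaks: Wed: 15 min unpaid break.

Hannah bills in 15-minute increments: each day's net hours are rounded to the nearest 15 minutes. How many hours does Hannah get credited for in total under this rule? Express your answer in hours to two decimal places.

42.50 hours

Tue: 7:09 AM–3:45 PM = 8 h 36 min → rounds to 8 h 30 min
Wed: 11:20 AM–10:31 PM = 11 h 11 min − 15 min = 10 h 56 min → rounds to 11 h 0 min
Thu: 6:45 AM–5:50 PM = 11 h 5 min → rounds to 11 h 0 min
Fri: 9:35 AM–9:30 PM = 11 h 55 min → rounds to 12 h 0 min
Total credited: 42 h 30 min.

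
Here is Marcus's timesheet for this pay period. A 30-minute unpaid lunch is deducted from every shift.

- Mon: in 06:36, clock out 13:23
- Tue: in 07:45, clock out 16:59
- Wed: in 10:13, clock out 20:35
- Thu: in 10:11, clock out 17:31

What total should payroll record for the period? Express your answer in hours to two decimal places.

31.72 hours

Mon: 06:36–13:23 = 6 h 47 min; less 30 min break → 6 h 17 min
Tue: 07:45–16:59 = 9 h 14 min; less 30 min break → 8 h 44 min
Wed: 10:13–20:35 = 10 h 22 min; less 30 min break → 9 h 52 min
Thu: 10:11–17:31 = 7 h 20 min; less 30 min break → 6 h 50 min
Total: 6 h 17 min + 8 h 44 min + 9 h 52 min + 6 h 50 min = 31 h 43 min.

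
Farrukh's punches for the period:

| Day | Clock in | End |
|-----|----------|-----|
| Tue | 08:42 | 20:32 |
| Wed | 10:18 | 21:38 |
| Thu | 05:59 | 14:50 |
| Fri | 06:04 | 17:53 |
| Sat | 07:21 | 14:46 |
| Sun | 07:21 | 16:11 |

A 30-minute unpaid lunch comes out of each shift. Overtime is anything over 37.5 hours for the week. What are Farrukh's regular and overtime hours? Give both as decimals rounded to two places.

Tue: 08:42–20:32 = 11 h 50 min; less 30 min break → 11 h 20 min
Wed: 10:18–21:38 = 11 h 20 min; less 30 min break → 10 h 50 min
Thu: 05:59–14:50 = 8 h 51 min; less 30 min break → 8 h 21 min
Fri: 06:04–17:53 = 11 h 49 min; less 30 min break → 11 h 19 min
Sat: 07:21–14:46 = 7 h 25 min; less 30 min break → 6 h 55 min
Sun: 07:21–16:11 = 8 h 50 min; less 30 min break → 8 h 20 min
Total worked: 57 h 5 min = 57.08 h.
Threshold 37.5 h → overtime 19 h 35 min, regular 37 h 30 min.

Regular 37.50 hours, overtime 19.58 hours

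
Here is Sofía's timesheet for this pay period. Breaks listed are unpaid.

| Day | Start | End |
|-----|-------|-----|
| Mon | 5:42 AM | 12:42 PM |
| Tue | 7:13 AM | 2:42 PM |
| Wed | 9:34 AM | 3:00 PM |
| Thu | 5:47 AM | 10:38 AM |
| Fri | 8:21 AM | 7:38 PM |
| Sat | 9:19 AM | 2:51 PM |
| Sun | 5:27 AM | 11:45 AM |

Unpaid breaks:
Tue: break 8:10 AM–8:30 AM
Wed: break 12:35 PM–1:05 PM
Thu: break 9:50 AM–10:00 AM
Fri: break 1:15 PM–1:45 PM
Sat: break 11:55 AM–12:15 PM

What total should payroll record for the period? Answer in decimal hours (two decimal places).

Mon: 5:42 AM–12:42 PM = 7 h 0 min
Tue: 7:13 AM–2:42 PM = 7 h 29 min; less 20 min break → 7 h 9 min
Wed: 9:34 AM–3:00 PM = 5 h 26 min; less 30 min break → 4 h 56 min
Thu: 5:47 AM–10:38 AM = 4 h 51 min; less 10 min break → 4 h 41 min
Fri: 8:21 AM–7:38 PM = 11 h 17 min; less 30 min break → 10 h 47 min
Sat: 9:19 AM–2:51 PM = 5 h 32 min; less 20 min break → 5 h 12 min
Sun: 5:27 AM–11:45 AM = 6 h 18 min
Total: 7 h 0 min + 7 h 9 min + 4 h 56 min + 4 h 41 min + 10 h 47 min + 5 h 12 min + 6 h 18 min = 46 h 3 min.

46.05 hours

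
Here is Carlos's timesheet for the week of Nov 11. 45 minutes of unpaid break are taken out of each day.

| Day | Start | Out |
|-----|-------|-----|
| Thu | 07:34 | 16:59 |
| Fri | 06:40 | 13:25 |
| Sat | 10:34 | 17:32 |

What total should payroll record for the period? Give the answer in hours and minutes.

20 h 53 min

Thu: 07:34–16:59 = 9 h 25 min; less 45 min break → 8 h 40 min
Fri: 06:40–13:25 = 6 h 45 min; less 45 min break → 6 h 0 min
Sat: 10:34–17:32 = 6 h 58 min; less 45 min break → 6 h 13 min
Total: 8 h 40 min + 6 h 0 min + 6 h 13 min = 20 h 53 min.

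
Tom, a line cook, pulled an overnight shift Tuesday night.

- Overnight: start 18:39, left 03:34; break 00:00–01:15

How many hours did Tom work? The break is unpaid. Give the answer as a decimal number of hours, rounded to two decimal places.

Overnight: 18:39 → midnight = 5 h 21 min; midnight → 03:34 = 3 h 34 min; span 8 h 55 min; less 75 min break → 7 h 40 min

7.67 hours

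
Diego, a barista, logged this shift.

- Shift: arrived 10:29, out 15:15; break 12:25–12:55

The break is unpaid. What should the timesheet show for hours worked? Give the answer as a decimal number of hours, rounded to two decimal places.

Shift: 10:29–15:15 = 4 h 46 min; less 30 min break → 4 h 16 min

4.27 hours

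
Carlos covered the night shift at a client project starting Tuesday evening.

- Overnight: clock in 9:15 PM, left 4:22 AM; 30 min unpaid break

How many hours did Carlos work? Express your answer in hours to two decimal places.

6.62 hours

Overnight: 9:15 PM → midnight = 2 h 45 min; midnight → 4:22 AM = 4 h 22 min; span 7 h 7 min; less 30 min break → 6 h 37 min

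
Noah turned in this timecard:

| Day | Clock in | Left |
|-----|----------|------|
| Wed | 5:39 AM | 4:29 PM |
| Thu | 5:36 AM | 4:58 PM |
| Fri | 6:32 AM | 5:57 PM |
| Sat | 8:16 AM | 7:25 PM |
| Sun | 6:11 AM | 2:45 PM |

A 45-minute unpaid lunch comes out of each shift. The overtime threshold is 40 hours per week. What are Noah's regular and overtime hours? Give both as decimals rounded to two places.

Wed: 5:39 AM–4:29 PM = 10 h 50 min; less 45 min break → 10 h 5 min
Thu: 5:36 AM–4:58 PM = 11 h 22 min; less 45 min break → 10 h 37 min
Fri: 6:32 AM–5:57 PM = 11 h 25 min; less 45 min break → 10 h 40 min
Sat: 8:16 AM–7:25 PM = 11 h 9 min; less 45 min break → 10 h 24 min
Sun: 6:11 AM–2:45 PM = 8 h 34 min; less 45 min break → 7 h 49 min
Total worked: 49 h 35 min = 49.58 h.
Threshold 40 h → overtime 9 h 35 min, regular 40 h 0 min.

Regular 40.00 hours, overtime 9.58 hours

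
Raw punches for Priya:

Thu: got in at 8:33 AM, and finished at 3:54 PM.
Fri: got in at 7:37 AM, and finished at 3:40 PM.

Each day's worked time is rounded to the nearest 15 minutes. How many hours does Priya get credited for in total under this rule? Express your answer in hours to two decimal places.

15.25 hours

Thu: 8:33 AM–3:54 PM = 7 h 21 min → rounds to 7 h 15 min
Fri: 7:37 AM–3:40 PM = 8 h 3 min → rounds to 8 h 0 min
Total credited: 15 h 15 min.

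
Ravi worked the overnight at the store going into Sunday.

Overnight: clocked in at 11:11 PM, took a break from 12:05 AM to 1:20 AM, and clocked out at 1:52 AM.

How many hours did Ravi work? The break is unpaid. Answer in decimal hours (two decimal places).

1.43 hours

Overnight: 11:11 PM → midnight = 0 h 49 min; midnight → 1:52 AM = 1 h 52 min; span 2 h 41 min; less 75 min break → 1 h 26 min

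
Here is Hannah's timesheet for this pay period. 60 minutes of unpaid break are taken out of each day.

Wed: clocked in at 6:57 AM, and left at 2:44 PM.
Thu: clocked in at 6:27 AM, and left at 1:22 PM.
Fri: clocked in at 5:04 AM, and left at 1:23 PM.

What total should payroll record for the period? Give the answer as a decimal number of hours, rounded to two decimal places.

20.02 hours

Wed: 6:57 AM–2:44 PM = 7 h 47 min; less 60 min break → 6 h 47 min
Thu: 6:27 AM–1:22 PM = 6 h 55 min; less 60 min break → 5 h 55 min
Fri: 5:04 AM–1:23 PM = 8 h 19 min; less 60 min break → 7 h 19 min
Total: 6 h 47 min + 5 h 55 min + 7 h 19 min = 20 h 1 min.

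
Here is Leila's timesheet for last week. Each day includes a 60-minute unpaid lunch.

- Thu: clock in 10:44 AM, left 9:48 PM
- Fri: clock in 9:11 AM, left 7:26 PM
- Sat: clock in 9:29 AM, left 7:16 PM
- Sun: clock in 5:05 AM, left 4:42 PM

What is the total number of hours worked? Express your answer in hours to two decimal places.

Thu: 10:44 AM–9:48 PM = 11 h 4 min; less 60 min break → 10 h 4 min
Fri: 9:11 AM–7:26 PM = 10 h 15 min; less 60 min break → 9 h 15 min
Sat: 9:29 AM–7:16 PM = 9 h 47 min; less 60 min break → 8 h 47 min
Sun: 5:05 AM–4:42 PM = 11 h 37 min; less 60 min break → 10 h 37 min
Total: 10 h 4 min + 9 h 15 min + 8 h 47 min + 10 h 37 min = 38 h 43 min.

38.72 hours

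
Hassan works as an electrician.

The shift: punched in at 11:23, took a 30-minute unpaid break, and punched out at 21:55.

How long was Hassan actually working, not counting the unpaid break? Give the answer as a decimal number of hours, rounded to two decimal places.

10.03 hours

The shift: 11:23–21:55 = 10 h 32 min; less 30 min break → 10 h 2 min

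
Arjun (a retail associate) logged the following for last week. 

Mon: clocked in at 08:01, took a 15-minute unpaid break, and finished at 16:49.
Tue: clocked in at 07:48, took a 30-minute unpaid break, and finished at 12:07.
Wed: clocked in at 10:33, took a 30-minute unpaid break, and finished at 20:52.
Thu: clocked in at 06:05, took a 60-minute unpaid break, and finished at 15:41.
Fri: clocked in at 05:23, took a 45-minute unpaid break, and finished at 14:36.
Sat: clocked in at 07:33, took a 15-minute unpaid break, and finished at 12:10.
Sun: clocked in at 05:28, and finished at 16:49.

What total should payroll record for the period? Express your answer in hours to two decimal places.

54.97 hours

Mon: 08:01–16:49 = 8 h 48 min; less 15 min break → 8 h 33 min
Tue: 07:48–12:07 = 4 h 19 min; less 30 min break → 3 h 49 min
Wed: 10:33–20:52 = 10 h 19 min; less 30 min break → 9 h 49 min
Thu: 06:05–15:41 = 9 h 36 min; less 60 min break → 8 h 36 min
Fri: 05:23–14:36 = 9 h 13 min; less 45 min break → 8 h 28 min
Sat: 07:33–12:10 = 4 h 37 min; less 15 min break → 4 h 22 min
Sun: 05:28–16:49 = 11 h 21 min
Total: 8 h 33 min + 3 h 49 min + 9 h 49 min + 8 h 36 min + 8 h 28 min + 4 h 22 min + 11 h 21 min = 54 h 58 min.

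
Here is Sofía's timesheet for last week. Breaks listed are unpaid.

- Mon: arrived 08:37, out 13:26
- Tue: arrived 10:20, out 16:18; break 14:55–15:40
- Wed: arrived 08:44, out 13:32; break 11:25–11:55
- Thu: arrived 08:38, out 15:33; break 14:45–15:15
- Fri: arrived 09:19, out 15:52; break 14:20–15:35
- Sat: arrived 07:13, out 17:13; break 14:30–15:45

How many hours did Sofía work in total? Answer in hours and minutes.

Mon: 08:37–13:26 = 4 h 49 min
Tue: 10:20–16:18 = 5 h 58 min; less 45 min break → 5 h 13 min
Wed: 08:44–13:32 = 4 h 48 min; less 30 min break → 4 h 18 min
Thu: 08:38–15:33 = 6 h 55 min; less 30 min break → 6 h 25 min
Fri: 09:19–15:52 = 6 h 33 min; less 75 min break → 5 h 18 min
Sat: 07:13–17:13 = 10 h 0 min; less 75 min break → 8 h 45 min
Total: 4 h 49 min + 5 h 13 min + 4 h 18 min + 6 h 25 min + 5 h 18 min + 8 h 45 min = 34 h 48 min.

34 h 48 min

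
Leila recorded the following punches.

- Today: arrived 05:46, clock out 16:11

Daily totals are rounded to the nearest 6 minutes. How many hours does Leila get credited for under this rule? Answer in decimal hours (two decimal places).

Today: 05:46–16:11 = 10 h 25 min → rounds to 10 h 24 min

10.40 hours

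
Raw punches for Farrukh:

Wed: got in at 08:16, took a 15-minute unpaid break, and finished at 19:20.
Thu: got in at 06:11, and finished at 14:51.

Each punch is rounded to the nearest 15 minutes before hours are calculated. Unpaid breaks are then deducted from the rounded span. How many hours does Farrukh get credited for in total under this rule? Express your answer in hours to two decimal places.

19.25 hours

Wed: in 08:16→08:15, out 19:20→19:15; 11 h 0 min − 15 min = 10 h 45 min
Thu: in 06:11→06:15, out 14:51→14:45; 8 h 30 min
Total credited: 19 h 15 min.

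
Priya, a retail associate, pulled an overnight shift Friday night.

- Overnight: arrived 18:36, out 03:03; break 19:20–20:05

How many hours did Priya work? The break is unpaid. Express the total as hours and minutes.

7 h 42 min

Overnight: 18:36 → midnight = 5 h 24 min; midnight → 03:03 = 3 h 3 min; span 8 h 27 min; less 45 min break → 7 h 42 min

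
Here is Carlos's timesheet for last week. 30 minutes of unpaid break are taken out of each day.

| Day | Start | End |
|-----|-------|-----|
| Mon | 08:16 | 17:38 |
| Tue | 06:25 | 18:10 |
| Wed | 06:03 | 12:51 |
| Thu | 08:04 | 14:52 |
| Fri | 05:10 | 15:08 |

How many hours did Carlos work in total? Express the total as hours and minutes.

42 h 11 min

Mon: 08:16–17:38 = 9 h 22 min; less 30 min break → 8 h 52 min
Tue: 06:25–18:10 = 11 h 45 min; less 30 min break → 11 h 15 min
Wed: 06:03–12:51 = 6 h 48 min; less 30 min break → 6 h 18 min
Thu: 08:04–14:52 = 6 h 48 min; less 30 min break → 6 h 18 min
Fri: 05:10–15:08 = 9 h 58 min; less 30 min break → 9 h 28 min
Total: 8 h 52 min + 11 h 15 min + 6 h 18 min + 6 h 18 min + 9 h 28 min = 42 h 11 min.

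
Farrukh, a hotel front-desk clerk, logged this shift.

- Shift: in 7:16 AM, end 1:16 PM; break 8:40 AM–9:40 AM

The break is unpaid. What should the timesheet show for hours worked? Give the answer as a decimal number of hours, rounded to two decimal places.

5.00 hours

Shift: 7:16 AM–1:16 PM = 6 h 0 min; less 60 min break → 5 h 0 min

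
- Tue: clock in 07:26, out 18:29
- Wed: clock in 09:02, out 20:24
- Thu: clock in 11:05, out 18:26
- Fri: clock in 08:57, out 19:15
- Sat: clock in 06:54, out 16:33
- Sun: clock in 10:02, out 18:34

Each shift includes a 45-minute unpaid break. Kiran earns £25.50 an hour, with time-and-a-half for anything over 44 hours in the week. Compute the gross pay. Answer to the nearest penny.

£1494.94

Tue: 07:26–18:29 = 11 h 3 min; less 45 min break → 10 h 18 min
Wed: 09:02–20:24 = 11 h 22 min; less 45 min break → 10 h 37 min
Thu: 11:05–18:26 = 7 h 21 min; less 45 min break → 6 h 36 min
Fri: 08:57–19:15 = 10 h 18 min; less 45 min break → 9 h 33 min
Sat: 06:54–16:33 = 9 h 39 min; less 45 min break → 8 h 54 min
Sun: 10:02–18:34 = 8 h 32 min; less 45 min break → 7 h 47 min
Total worked: 53 h 45 min = 3225 min.
Regular 44 h 0 min = 2640 min at £25.50/h; overtime 9 h 45 min = 585 min at £38.25/h.
Pay = (2640 × £25.50 + 585 × £38.25) ÷ 60 = £1494.94.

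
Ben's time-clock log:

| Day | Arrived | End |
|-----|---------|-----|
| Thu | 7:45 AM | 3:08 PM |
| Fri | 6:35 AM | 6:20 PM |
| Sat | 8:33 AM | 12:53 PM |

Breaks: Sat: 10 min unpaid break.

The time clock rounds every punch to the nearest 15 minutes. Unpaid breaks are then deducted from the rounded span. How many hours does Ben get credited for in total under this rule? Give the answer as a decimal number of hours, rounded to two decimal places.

Thu: in 7:45 AM→7:45 AM, out 3:08 PM→3:15 PM; 7 h 30 min
Fri: in 6:35 AM→6:30 AM, out 6:20 PM→6:15 PM; 11 h 45 min
Sat: in 8:33 AM→8:30 AM, out 12:53 PM→1:00 PM; 4 h 30 min − 10 min = 4 h 20 min
Total credited: 23 h 35 min.

23.58 hours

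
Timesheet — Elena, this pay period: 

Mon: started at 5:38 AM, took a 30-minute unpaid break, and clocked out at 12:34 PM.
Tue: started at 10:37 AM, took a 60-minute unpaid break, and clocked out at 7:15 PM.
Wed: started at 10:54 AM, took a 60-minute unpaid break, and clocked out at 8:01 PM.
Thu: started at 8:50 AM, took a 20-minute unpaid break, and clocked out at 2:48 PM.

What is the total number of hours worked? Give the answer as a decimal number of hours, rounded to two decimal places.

27.82 hours

Mon: 5:38 AM–12:34 PM = 6 h 56 min; less 30 min break → 6 h 26 min
Tue: 10:37 AM–7:15 PM = 8 h 38 min; less 60 min break → 7 h 38 min
Wed: 10:54 AM–8:01 PM = 9 h 7 min; less 60 min break → 8 h 7 min
Thu: 8:50 AM–2:48 PM = 5 h 58 min; less 20 min break → 5 h 38 min
Total: 6 h 26 min + 7 h 38 min + 8 h 7 min + 5 h 38 min = 27 h 49 min.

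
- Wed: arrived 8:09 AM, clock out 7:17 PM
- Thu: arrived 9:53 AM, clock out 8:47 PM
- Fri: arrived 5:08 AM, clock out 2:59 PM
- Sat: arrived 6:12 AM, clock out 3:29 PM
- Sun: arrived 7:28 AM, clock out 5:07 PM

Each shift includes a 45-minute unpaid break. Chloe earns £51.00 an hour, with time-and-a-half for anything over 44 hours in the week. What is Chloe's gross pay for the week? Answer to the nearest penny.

Wed: 8:09 AM–7:17 PM = 11 h 8 min; less 45 min break → 10 h 23 min
Thu: 9:53 AM–8:47 PM = 10 h 54 min; less 45 min break → 10 h 9 min
Fri: 5:08 AM–2:59 PM = 9 h 51 min; less 45 min break → 9 h 6 min
Sat: 6:12 AM–3:29 PM = 9 h 17 min; less 45 min break → 8 h 32 min
Sun: 7:28 AM–5:07 PM = 9 h 39 min; less 45 min break → 8 h 54 min
Total worked: 47 h 4 min = 2824 min.
Regular 44 h 0 min = 2640 min at £51.00/h; overtime 3 h 4 min = 184 min at £76.50/h.
Pay = (2640 × £51.00 + 184 × £76.50) ÷ 60 = £2478.60.

£2478.60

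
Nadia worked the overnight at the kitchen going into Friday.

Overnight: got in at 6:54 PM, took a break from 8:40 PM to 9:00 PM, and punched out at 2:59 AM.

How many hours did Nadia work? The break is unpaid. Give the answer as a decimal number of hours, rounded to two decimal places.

7.75 hours

Overnight: 6:54 PM → midnight = 5 h 6 min; midnight → 2:59 AM = 2 h 59 min; span 8 h 5 min; less 20 min break → 7 h 45 min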